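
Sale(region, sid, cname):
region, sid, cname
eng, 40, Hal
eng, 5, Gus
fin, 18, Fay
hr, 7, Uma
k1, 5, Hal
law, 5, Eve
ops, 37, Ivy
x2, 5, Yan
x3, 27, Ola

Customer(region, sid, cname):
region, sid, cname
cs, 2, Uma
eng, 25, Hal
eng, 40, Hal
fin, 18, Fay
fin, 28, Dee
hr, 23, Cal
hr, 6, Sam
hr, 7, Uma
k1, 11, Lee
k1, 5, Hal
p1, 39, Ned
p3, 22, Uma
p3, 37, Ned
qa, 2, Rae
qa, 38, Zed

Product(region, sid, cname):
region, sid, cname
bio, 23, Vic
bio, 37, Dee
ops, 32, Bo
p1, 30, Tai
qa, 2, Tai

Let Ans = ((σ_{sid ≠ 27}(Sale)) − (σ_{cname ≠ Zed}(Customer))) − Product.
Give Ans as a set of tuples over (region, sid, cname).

{(eng, 5, Gus), (law, 5, Eve), (ops, 37, Ivy), (x2, 5, Yan)}

σ[sid ≠ 27]: keep tuples satisfying sid ≠ 27 → {(eng, 40, Hal), (eng, 5, Gus), (fin, 18, Fay), (hr, 7, Uma), (k1, 5, Hal), (law, 5, Eve), (ops, 37, Ivy), (x2, 5, Yan)}
σ[cname ≠ Zed]: keep tuples satisfying cname ≠ Zed → {(cs, 2, Uma), (eng, 25, Hal), (eng, 40, Hal), (fin, 18, Fay), (fin, 28, Dee), (hr, 23, Cal), (hr, 6, Sam), (hr, 7, Uma), (k1, 11, Lee), (k1, 5, Hal), (p1, 39, Ned), (p3, 22, Uma), (p3, 37, Ned), (qa, 2, Rae)}
Taking the difference: {(eng, 5, Gus), (law, 5, Eve), (ops, 37, Ivy), (x2, 5, Yan)}
Taking the difference: {(eng, 5, Gus), (law, 5, Eve), (ops, 37, Ivy), (x2, 5, Yan)}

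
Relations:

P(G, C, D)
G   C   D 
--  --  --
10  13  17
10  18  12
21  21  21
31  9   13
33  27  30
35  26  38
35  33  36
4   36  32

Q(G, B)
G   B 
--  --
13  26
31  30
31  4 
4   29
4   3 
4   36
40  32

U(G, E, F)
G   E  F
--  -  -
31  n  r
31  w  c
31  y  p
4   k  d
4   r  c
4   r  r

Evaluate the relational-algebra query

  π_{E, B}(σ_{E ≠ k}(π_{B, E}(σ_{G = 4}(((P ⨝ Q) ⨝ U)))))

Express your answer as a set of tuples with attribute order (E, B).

{(r, 29), (r, 3), (r, 36)}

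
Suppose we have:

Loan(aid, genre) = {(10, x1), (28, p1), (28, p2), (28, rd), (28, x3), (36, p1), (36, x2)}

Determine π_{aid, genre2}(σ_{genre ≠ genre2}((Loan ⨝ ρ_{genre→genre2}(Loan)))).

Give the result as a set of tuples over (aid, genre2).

{(28, p1), (28, p2), (28, rd), (28, x3), (36, p1), (36, x2)}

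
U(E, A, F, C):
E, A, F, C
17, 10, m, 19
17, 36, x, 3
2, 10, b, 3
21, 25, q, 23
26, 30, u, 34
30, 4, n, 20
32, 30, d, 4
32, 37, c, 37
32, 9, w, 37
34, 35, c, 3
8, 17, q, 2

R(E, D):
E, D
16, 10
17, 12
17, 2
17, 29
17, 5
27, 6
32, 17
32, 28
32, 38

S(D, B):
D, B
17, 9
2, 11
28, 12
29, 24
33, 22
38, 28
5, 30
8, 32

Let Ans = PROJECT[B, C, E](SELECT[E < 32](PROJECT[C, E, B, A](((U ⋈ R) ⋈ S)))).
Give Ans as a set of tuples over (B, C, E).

{(11, 19, 17), (11, 3, 17), (24, 19, 17), (24, 3, 17), (30, 19, 17), (30, 3, 17)}

U ⋈ R (natural join on E): {(17, 10, m, 19, 12), (17, 10, m, 19, 2), (17, 10, m, 19, 29), (17, 10, m, 19, 5), (17, 36, x, 3, 12), (17, 36, x, 3, 2), (17, 36, x, 3, 29), (17, 36, x, 3, 5), (32, 30, d, 4, 17), (32, 30, d, 4, 28), (32, 30, d, 4, 38), (32, 37, c, 37, 17), (32, 37, c, 37, 28), (32, 37, c, 37, 38), (32, 9, w, 37, 17), (32, 9, w, 37, 28), (32, 9, w, 37, 38)}
(U ⋈ R) ⋈ S (natural join on D): {(17, 10, m, 19, 2, 11), (17, 10, m, 19, 29, 24), (17, 10, m, 19, 5, 30), (17, 36, x, 3, 2, 11), (17, 36, x, 3, 29, 24), (17, 36, x, 3, 5, 30), (32, 30, d, 4, 17, 9), (32, 30, d, 4, 28, 12), (32, 30, d, 4, 38, 28), (32, 37, c, 37, 17, 9), (32, 37, c, 37, 28, 12), (32, 37, c, 37, 38, 28), (32, 9, w, 37, 17, 9), (32, 9, w, 37, 28, 12), (32, 9, w, 37, 38, 28)}
π_{C, E, B, A} gives {(19, 17, 11, 10), (19, 17, 24, 10), (19, 17, 30, 10), (3, 17, 11, 36), (3, 17, 24, 36), (3, 17, 30, 36), (37, 32, 12, 37), (37, 32, 12, 9), (37, 32, 28, 37), (37, 32, 28, 9), (37, 32, 9, 37), (37, 32, 9, 9), (4, 32, 12, 30), (4, 32, 28, 30), (4, 32, 9, 30)}.
Apply σ_{E < 32}; surviving tuples: {(19, 17, 11, 10), (19, 17, 24, 10), (19, 17, 30, 10), (3, 17, 11, 36), (3, 17, 24, 36), (3, 17, 30, 36)}
π_{B, C, E} gives {(11, 19, 17), (11, 3, 17), (24, 19, 17), (24, 3, 17), (30, 19, 17), (30, 3, 17)}.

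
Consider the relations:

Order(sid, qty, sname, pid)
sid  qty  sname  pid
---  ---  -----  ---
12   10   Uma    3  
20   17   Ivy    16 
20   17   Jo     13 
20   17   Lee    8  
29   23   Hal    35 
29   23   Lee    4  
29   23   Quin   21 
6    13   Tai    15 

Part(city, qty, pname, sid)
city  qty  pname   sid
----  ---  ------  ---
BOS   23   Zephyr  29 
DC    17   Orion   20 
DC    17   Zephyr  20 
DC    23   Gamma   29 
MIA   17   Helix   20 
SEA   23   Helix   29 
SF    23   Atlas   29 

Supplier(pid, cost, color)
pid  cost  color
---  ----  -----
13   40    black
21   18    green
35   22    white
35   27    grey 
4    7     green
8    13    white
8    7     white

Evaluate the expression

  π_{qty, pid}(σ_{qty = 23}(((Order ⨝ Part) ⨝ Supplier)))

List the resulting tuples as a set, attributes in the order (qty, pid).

Natural join on sid, qty: {(20, 17, Ivy, 16, DC, Orion), (20, 17, Ivy, 16, DC, Zephyr), (20, 17, Ivy, 16, MIA, Helix), (20, 17, Jo, 13, DC, Orion), (20, 17, Jo, 13, DC, Zephyr), (20, 17, Jo, 13, MIA, Helix), (20, 17, Lee, 8, DC, Orion), (20, 17, Lee, 8, DC, Zephyr), (20, 17, Lee, 8, MIA, Helix), (29, 23, Hal, 35, BOS, Zephyr), (29, 23, Hal, 35, DC, Gamma), (29, 23, Hal, 35, SEA, Helix), (29, 23, Hal, 35, SF, Atlas), (29, 23, Lee, 4, BOS, Zephyr), (29, 23, Lee, 4, DC, Gamma), (29, 23, Lee, 4, SEA, Helix), (29, 23, Lee, 4, SF, Atlas), (29, 23, Quin, 21, BOS, Zephyr), (29, 23, Quin, 21, DC, Gamma), (29, 23, Quin, 21, SEA, Helix), (29, 23, Quin, 21, SF, Atlas)}
Natural join on pid: {(20, 17, Jo, 13, DC, Orion, 40, black), (20, 17, Jo, 13, DC, Zephyr, 40, black), (20, 17, Jo, 13, MIA, Helix, 40, black), (20, 17, Lee, 8, DC, Orion, 13, white), (20, 17, Lee, 8, DC, Orion, 7, white), (20, 17, Lee, 8, DC, Zephyr, 13, white), (20, 17, Lee, 8, DC, Zephyr, 7, white), (20, 17, Lee, 8, MIA, Helix, 13, white), (20, 17, Lee, 8, MIA, Helix, 7, white), (29, 23, Hal, 35, BOS, Zephyr, 22, white), (29, 23, Hal, 35, BOS, Zephyr, 27, grey), (29, 23, Hal, 35, DC, Gamma, 22, white), (29, 23, Hal, 35, DC, Gamma, 27, grey), (29, 23, Hal, 35, SEA, Helix, 22, white), (29, 23, Hal, 35, SEA, Helix, 27, grey), (29, 23, Hal, 35, SF, Atlas, 22, white), (29, 23, Hal, 35, SF, Atlas, 27, grey), (29, 23, Lee, 4, BOS, Zephyr, 7, green), (29, 23, Lee, 4, DC, Gamma, 7, green), (29, 23, Lee, 4, SEA, Helix, 7, green), (29, 23, Lee, 4, SF, Atlas, 7, green), (29, 23, Quin, 21, BOS, Zephyr, 18, green), (29, 23, Quin, 21, DC, Gamma, 18, green), (29, 23, Quin, 21, SEA, Helix, 18, green), (29, 23, Quin, 21, SF, Atlas, 18, green)}
Selection qty = 23: {(29, 23, Hal, 35, BOS, Zephyr, 22, white), (29, 23, Hal, 35, BOS, Zephyr, 27, grey), (29, 23, Hal, 35, DC, Gamma, 22, white), (29, 23, Hal, 35, DC, Gamma, 27, grey), (29, 23, Hal, 35, SEA, Helix, 22, white), (29, 23, Hal, 35, SEA, Helix, 27, grey), (29, 23, Hal, 35, SF, Atlas, 22, white), (29, 23, Hal, 35, SF, Atlas, 27, grey), (29, 23, Lee, 4, BOS, Zephyr, 7, green), (29, 23, Lee, 4, DC, Gamma, 7, green), (29, 23, Lee, 4, SEA, Helix, 7, green), (29, 23, Lee, 4, SF, Atlas, 7, green), (29, 23, Quin, 21, BOS, Zephyr, 18, green), (29, 23, Quin, 21, DC, Gamma, 18, green), (29, 23, Quin, 21, SEA, Helix, 18, green), (29, 23, Quin, 21, SF, Atlas, 18, green)}
Projecting to qty, pid (13 duplicate(s) eliminated): {(23, 21), (23, 35), (23, 4)}

{(23, 21), (23, 35), (23, 4)}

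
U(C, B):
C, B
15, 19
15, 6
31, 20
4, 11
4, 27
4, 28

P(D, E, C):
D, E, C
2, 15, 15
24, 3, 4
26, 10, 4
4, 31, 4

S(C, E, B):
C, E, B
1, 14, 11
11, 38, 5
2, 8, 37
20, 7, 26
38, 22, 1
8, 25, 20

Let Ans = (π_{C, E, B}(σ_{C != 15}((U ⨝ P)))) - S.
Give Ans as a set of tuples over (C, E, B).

Natural join on C: {(15, 19, 2, 15), (15, 6, 2, 15), (4, 11, 24, 3), (4, 11, 26, 10), (4, 11, 4, 31), (4, 27, 24, 3), (4, 27, 26, 10), (4, 27, 4, 31), (4, 28, 24, 3), (4, 28, 26, 10), (4, 28, 4, 31)}
Apply σ_{C != 15}; surviving tuples: {(4, 11, 24, 3), (4, 11, 26, 10), (4, 11, 4, 31), (4, 27, 24, 3), (4, 27, 26, 10), (4, 27, 4, 31), (4, 28, 24, 3), (4, 28, 26, 10), (4, 28, 4, 31)}
π_{C, E, B} gives {(4, 10, 11), (4, 10, 27), (4, 10, 28), (4, 3, 11), (4, 3, 27), (4, 3, 28), (4, 31, 11), (4, 31, 27), (4, 31, 28)}.
Taking the difference: {(4, 10, 11), (4, 10, 27), (4, 10, 28), (4, 3, 11), (4, 3, 27), (4, 3, 28), (4, 31, 11), (4, 31, 27), (4, 31, 28)}

{(4, 10, 11), (4, 10, 27), (4, 10, 28), (4, 3, 11), (4, 3, 27), (4, 3, 28), (4, 31, 11), (4, 31, 27), (4, 31, 28)}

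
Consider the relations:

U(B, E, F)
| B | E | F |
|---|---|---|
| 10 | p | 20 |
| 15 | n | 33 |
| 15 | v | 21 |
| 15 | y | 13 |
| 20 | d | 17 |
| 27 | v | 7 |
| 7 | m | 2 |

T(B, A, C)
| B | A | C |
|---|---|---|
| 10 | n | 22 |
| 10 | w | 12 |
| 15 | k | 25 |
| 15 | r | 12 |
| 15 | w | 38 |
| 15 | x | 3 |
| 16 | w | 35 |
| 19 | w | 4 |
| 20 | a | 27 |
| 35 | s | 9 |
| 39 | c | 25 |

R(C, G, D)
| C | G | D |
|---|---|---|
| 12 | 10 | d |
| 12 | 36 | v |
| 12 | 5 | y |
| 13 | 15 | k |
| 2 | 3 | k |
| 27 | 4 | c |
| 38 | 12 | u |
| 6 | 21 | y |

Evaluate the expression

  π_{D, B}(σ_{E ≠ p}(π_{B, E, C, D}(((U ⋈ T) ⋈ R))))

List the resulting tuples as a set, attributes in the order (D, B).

{(c, 20), (d, 15), (u, 15), (v, 15), (y, 15)}

U ⋈ T (natural join on B): {(10, p, 20, n, 22), (10, p, 20, w, 12), (15, n, 33, k, 25), (15, n, 33, r, 12), (15, n, 33, w, 38), (15, n, 33, x, 3), (15, v, 21, k, 25), (15, v, 21, r, 12), (15, v, 21, w, 38), (15, v, 21, x, 3), (15, y, 13, k, 25), (15, y, 13, r, 12), (15, y, 13, w, 38), (15, y, 13, x, 3), (20, d, 17, a, 27)}
(U ⋈ T) ⋈ R (natural join on C): {(10, p, 20, w, 12, 10, d), (10, p, 20, w, 12, 36, v), (10, p, 20, w, 12, 5, y), (15, n, 33, r, 12, 10, d), (15, n, 33, r, 12, 36, v), (15, n, 33, r, 12, 5, y), (15, n, 33, w, 38, 12, u), (15, v, 21, r, 12, 10, d), (15, v, 21, r, 12, 36, v), (15, v, 21, r, 12, 5, y), (15, v, 21, w, 38, 12, u), (15, y, 13, r, 12, 10, d), (15, y, 13, r, 12, 36, v), (15, y, 13, r, 12, 5, y), (15, y, 13, w, 38, 12, u), (20, d, 17, a, 27, 4, c)}
Projecting to B, E, C, D: {(10, p, 12, d), (10, p, 12, v), (10, p, 12, y), (15, n, 12, d), (15, n, 12, v), (15, n, 12, y), (15, n, 38, u), (15, v, 12, d), (15, v, 12, v), (15, v, 12, y), (15, v, 38, u), (15, y, 12, d), (15, y, 12, v), (15, y, 12, y), (15, y, 38, u), (20, d, 27, c)}
Filtering on E ≠ p leaves {(15, n, 12, d), (15, n, 12, v), (15, n, 12, y), (15, n, 38, u), (15, v, 12, d), (15, v, 12, v), (15, v, 12, y), (15, v, 38, u), (15, y, 12, d), (15, y, 12, v), (15, y, 12, y), (15, y, 38, u), (20, d, 27, c)}.
Projecting to D, B (8 duplicate(s) eliminated): {(c, 20), (d, 15), (u, 15), (v, 15), (y, 15)}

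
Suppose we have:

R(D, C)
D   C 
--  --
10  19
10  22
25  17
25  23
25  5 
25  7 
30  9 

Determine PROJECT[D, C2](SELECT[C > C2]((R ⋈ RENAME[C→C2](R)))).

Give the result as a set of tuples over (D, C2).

{(10, 19), (25, 17), (25, 5), (25, 7)}

ρ[C→C2]: schema becomes (D, C2); tuples unchanged.
Joining R and RENAME[C→C2](R) on D yields {(10, 19, 19), (10, 19, 22), (10, 22, 19), (10, 22, 22), (25, 17, 17), (25, 17, 23), (25, 17, 5), (25, 17, 7), (25, 23, 17), (25, 23, 23), (25, 23, 5), (25, 23, 7), (25, 5, 17), (25, 5, 23), (25, 5, 5), (25, 5, 7), (25, 7, 17), (25, 7, 23), (25, 7, 5), (25, 7, 7), (30, 9, 9)}.
σ[C > C2]: keep tuples satisfying C > C2 → {(10, 22, 19), (25, 17, 5), (25, 17, 7), (25, 23, 17), (25, 23, 5), (25, 23, 7), (25, 7, 5)}
π[D, C2]: project onto (D, C2) (3 duplicate(s) eliminated) → {(10, 19), (25, 17), (25, 5), (25, 7)}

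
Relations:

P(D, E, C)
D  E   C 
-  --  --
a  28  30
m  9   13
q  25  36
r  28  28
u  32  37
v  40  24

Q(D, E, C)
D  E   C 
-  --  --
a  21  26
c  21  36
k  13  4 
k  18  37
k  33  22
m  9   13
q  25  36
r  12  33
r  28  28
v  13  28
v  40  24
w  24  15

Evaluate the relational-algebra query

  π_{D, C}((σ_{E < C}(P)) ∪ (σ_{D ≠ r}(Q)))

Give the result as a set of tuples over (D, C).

{(a, 26), (a, 30), (c, 36), (k, 22), (k, 37), (k, 4), (m, 13), (q, 36), (u, 37), (v, 24), (v, 28), (w, 15)}

Filtering on E < C leaves {(a, 28, 30), (m, 9, 13), (q, 25, 36), (u, 32, 37)}.
Filtering on D ≠ r leaves {(a, 21, 26), (c, 21, 36), (k, 13, 4), (k, 18, 37), (k, 33, 22), (m, 9, 13), (q, 25, 36), (v, 13, 28), (v, 40, 24), (w, 24, 15)}.
Taking the union: {(a, 21, 26), (a, 28, 30), (c, 21, 36), (k, 13, 4), (k, 18, 37), (k, 33, 22), (m, 9, 13), (q, 25, 36), (u, 32, 37), (v, 13, 28), (v, 40, 24), (w, 24, 15)}
Keep only column(s) D, C: {(a, 26), (a, 30), (c, 36), (k, 22), (k, 37), (k, 4), (m, 13), (q, 36), (u, 37), (v, 24), (v, 28), (w, 15)}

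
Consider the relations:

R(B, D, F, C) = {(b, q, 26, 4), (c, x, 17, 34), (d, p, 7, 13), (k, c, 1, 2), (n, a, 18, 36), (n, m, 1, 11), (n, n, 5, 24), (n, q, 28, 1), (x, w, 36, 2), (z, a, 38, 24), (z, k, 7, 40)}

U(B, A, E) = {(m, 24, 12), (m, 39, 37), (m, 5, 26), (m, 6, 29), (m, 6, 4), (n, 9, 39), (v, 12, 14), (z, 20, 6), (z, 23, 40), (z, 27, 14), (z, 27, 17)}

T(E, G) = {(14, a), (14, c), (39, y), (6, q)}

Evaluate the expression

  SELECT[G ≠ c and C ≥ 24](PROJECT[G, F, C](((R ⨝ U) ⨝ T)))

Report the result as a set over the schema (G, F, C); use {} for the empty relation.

Natural join on B: {(n, a, 18, 36, 9, 39), (n, m, 1, 11, 9, 39), (n, n, 5, 24, 9, 39), (n, q, 28, 1, 9, 39), (z, a, 38, 24, 20, 6), (z, a, 38, 24, 23, 40), (z, a, 38, 24, 27, 14), (z, a, 38, 24, 27, 17), (z, k, 7, 40, 20, 6), (z, k, 7, 40, 23, 40), (z, k, 7, 40, 27, 14), (z, k, 7, 40, 27, 17)}
Natural join on E: {(n, a, 18, 36, 9, 39, y), (n, m, 1, 11, 9, 39, y), (n, n, 5, 24, 9, 39, y), (n, q, 28, 1, 9, 39, y), (z, a, 38, 24, 20, 6, q), (z, a, 38, 24, 27, 14, a), (z, a, 38, 24, 27, 14, c), (z, k, 7, 40, 20, 6, q), (z, k, 7, 40, 27, 14, a), (z, k, 7, 40, 27, 14, c)}
π_{G, F, C} gives {(a, 38, 24), (a, 7, 40), (c, 38, 24), (c, 7, 40), (q, 38, 24), (q, 7, 40), (y, 1, 11), (y, 18, 36), (y, 28, 1), (y, 5, 24)}.
Filtering on G ≠ c and C ≥ 24 leaves {(a, 38, 24), (a, 7, 40), (q, 38, 24), (q, 7, 40), (y, 18, 36), (y, 5, 24)}.

{(a, 38, 24), (a, 7, 40), (q, 38, 24), (q, 7, 40), (y, 18, 36), (y, 5, 24)}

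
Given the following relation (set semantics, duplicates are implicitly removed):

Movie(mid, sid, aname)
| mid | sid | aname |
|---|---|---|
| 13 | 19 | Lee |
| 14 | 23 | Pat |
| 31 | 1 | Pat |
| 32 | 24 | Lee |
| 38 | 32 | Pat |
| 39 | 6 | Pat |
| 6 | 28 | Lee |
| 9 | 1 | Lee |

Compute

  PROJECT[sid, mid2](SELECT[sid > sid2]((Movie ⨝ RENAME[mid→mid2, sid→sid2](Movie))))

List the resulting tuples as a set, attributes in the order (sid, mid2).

ρ[mid→mid2, sid→sid2]: schema becomes (mid2, sid2, aname); tuples unchanged.
Joining Movie and RENAME[mid→mid2, sid→sid2](Movie) on aname yields {(13, 19, Lee, 13, 19), (13, 19, Lee, 32, 24), (13, 19, Lee, 6, 28), (13, 19, Lee, 9, 1), (14, 23, Pat, 14, 23), (14, 23, Pat, 31, 1), (14, 23, Pat, 38, 32), (14, 23, Pat, 39, 6), (31, 1, Pat, 14, 23), (31, 1, Pat, 31, 1), (31, 1, Pat, 38, 32), (31, 1, Pat, 39, 6), (32, 24, Lee, 13, 19), (32, 24, Lee, 32, 24), (32, 24, Lee, 6, 28), (32, 24, Lee, 9, 1), (38, 32, Pat, 14, 23), (38, 32, Pat, 31, 1), (38, 32, Pat, 38, 32), (38, 32, Pat, 39, 6), (39, 6, Pat, 14, 23), (39, 6, Pat, 31, 1), (39, 6, Pat, 38, 32), (39, 6, Pat, 39, 6), (6, 28, Lee, 13, 19), (6, 28, Lee, 32, 24), (6, 28, Lee, 6, 28), (6, 28, Lee, 9, 1), (9, 1, Lee, 13, 19), (9, 1, Lee, 32, 24), (9, 1, Lee, 6, 28), (9, 1, Lee, 9, 1)}.
Apply σ_{sid > sid2}; surviving tuples: {(13, 19, Lee, 9, 1), (14, 23, Pat, 31, 1), (14, 23, Pat, 39, 6), (32, 24, Lee, 13, 19), (32, 24, Lee, 9, 1), (38, 32, Pat, 14, 23), (38, 32, Pat, 31, 1), (38, 32, Pat, 39, 6), (39, 6, Pat, 31, 1), (6, 28, Lee, 13, 19), (6, 28, Lee, 32, 24), (6, 28, Lee, 9, 1)}
π[sid, mid2]: project onto (sid, mid2) → {(19, 9), (23, 31), (23, 39), (24, 13), (24, 9), (28, 13), (28, 32), (28, 9), (32, 14), (32, 31), (32, 39), (6, 31)}

{(19, 9), (23, 31), (23, 39), (24, 13), (24, 9), (28, 13), (28, 32), (28, 9), (32, 14), (32, 31), (32, 39), (6, 31)}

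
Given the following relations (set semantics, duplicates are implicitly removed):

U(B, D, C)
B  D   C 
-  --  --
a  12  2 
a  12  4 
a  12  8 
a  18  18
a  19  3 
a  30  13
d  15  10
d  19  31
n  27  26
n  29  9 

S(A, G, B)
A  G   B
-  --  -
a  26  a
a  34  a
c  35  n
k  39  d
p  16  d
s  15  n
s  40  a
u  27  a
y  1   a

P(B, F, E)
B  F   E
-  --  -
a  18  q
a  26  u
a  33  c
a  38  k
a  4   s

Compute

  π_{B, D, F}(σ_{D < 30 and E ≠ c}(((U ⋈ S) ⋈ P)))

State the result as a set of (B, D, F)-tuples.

{(a, 12, 18), (a, 12, 26), (a, 12, 38), (a, 12, 4), (a, 18, 18), (a, 18, 26), (a, 18, 38), (a, 18, 4), (a, 19, 18), (a, 19, 26), (a, 19, 38), (a, 19, 4)}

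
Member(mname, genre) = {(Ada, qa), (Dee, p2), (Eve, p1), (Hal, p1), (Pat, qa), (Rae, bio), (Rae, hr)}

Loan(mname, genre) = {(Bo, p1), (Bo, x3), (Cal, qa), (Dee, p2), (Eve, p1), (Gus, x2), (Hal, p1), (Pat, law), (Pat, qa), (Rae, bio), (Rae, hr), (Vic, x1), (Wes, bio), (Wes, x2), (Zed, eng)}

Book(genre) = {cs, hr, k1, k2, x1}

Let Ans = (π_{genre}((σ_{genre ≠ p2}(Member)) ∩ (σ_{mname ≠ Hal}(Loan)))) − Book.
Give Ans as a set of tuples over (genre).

{bio, p1, qa}

σ[genre ≠ p2]: keep tuples satisfying genre ≠ p2 → {(Ada, qa), (Eve, p1), (Hal, p1), (Pat, qa), (Rae, bio), (Rae, hr)}
σ[mname ≠ Hal]: keep tuples satisfying mname ≠ Hal → {(Bo, p1), (Bo, x3), (Cal, qa), (Dee, p2), (Eve, p1), (Gus, x2), (Pat, law), (Pat, qa), (Rae, bio), (Rae, hr), (Vic, x1), (Wes, bio), (Wes, x2), (Zed, eng)}
Taking the intersection: {(Eve, p1), (Pat, qa), (Rae, bio), (Rae, hr)}
Projecting to genre: {bio, hr, p1, qa}
Taking the difference: {bio, p1, qa}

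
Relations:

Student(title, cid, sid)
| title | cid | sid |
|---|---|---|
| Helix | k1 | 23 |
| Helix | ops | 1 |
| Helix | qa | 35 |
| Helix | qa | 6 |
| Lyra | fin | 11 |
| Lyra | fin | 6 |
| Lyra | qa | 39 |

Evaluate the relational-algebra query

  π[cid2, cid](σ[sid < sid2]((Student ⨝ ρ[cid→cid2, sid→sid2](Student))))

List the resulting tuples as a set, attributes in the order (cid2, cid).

ρ[cid→cid2, sid→sid2]: schema becomes (title, cid2, sid2); tuples unchanged.
Joining Student and ρ[cid→cid2, sid→sid2](Student) on title yields {(Helix, k1, 23, k1, 23), (Helix, k1, 23, ops, 1), (Helix, k1, 23, qa, 35), (Helix, k1, 23, qa, 6), (Helix, ops, 1, k1, 23), (Helix, ops, 1, ops, 1), (Helix, ops, 1, qa, 35), (Helix, ops, 1, qa, 6), (Helix, qa, 35, k1, 23), (Helix, qa, 35, ops, 1), (Helix, qa, 35, qa, 35), (Helix, qa, 35, qa, 6), (Helix, qa, 6, k1, 23), (Helix, qa, 6, ops, 1), (Helix, qa, 6, qa, 35), (Helix, qa, 6, qa, 6), (Lyra, fin, 11, fin, 11), (Lyra, fin, 11, fin, 6), (Lyra, fin, 11, qa, 39), (Lyra, fin, 6, fin, 11), (Lyra, fin, 6, fin, 6), (Lyra, fin, 6, qa, 39), (Lyra, qa, 39, fin, 11), (Lyra, qa, 39, fin, 6), (Lyra, qa, 39, qa, 39)}.
Filtering on sid < sid2 leaves {(Helix, k1, 23, qa, 35), (Helix, ops, 1, k1, 23), (Helix, ops, 1, qa, 35), (Helix, ops, 1, qa, 6), (Helix, qa, 6, k1, 23), (Helix, qa, 6, qa, 35), (Lyra, fin, 11, qa, 39), (Lyra, fin, 6, fin, 11), (Lyra, fin, 6, qa, 39)}.
Projecting to cid2, cid (2 duplicate(s) eliminated): {(fin, fin), (k1, ops), (k1, qa), (qa, fin), (qa, k1), (qa, ops), (qa, qa)}

{(fin, fin), (k1, ops), (k1, qa), (qa, fin), (qa, k1), (qa, ops), (qa, qa)}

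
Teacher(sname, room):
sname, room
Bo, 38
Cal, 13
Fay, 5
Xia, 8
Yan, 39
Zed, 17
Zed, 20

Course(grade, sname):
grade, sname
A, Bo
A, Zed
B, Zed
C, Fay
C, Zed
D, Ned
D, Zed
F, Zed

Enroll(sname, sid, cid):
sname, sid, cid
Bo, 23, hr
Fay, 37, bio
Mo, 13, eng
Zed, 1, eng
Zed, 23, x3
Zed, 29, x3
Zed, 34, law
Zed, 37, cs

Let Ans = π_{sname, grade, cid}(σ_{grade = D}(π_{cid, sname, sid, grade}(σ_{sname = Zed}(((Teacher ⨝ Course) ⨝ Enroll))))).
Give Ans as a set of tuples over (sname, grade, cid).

{(Zed, D, cs), (Zed, D, eng), (Zed, D, law), (Zed, D, x3)}

Natural join on sname: {(Bo, 38, A), (Fay, 5, C), (Zed, 17, A), (Zed, 17, B), (Zed, 17, C), (Zed, 17, D), (Zed, 17, F), (Zed, 20, A), (Zed, 20, B), (Zed, 20, C), (Zed, 20, D), (Zed, 20, F)}
Natural join on sname: {(Bo, 38, A, 23, hr), (Fay, 5, C, 37, bio), (Zed, 17, A, 1, eng), (Zed, 17, A, 23, x3), (Zed, 17, A, 29, x3), (Zed, 17, A, 34, law), (Zed, 17, A, 37, cs), (Zed, 17, B, 1, eng), (Zed, 17, B, 23, x3), (Zed, 17, B, 29, x3), (Zed, 17, B, 34, law), (Zed, 17, B, 37, cs), (Zed, 17, C, 1, eng), (Zed, 17, C, 23, x3), (Zed, 17, C, 29, x3), (Zed, 17, C, 34, law), (Zed, 17, C, 37, cs), (Zed, 17, D, 1, eng), (Zed, 17, D, 23, x3), (Zed, 17, D, 29, x3), (Zed, 17, D, 34, law), (Zed, 17, D, 37, cs), (Zed, 17, F, 1, eng), (Zed, 17, F, 23, x3), (Zed, 17, F, 29, x3), (Zed, 17, F, 34, law), (Zed, 17, F, 37, cs), (Zed, 20, A, 1, eng), (Zed, 20, A, 23, x3), (Zed, 20, A, 29, x3), (Zed, 20, A, 34, law), (Zed, 20, A, 37, cs), (Zed, 20, B, 1, eng), (Zed, 20, B, 23, x3), (Zed, 20, B, 29, x3), (Zed, 20, B, 34, law), (Zed, 20, B, 37, cs), (Zed, 20, C, 1, eng), (Zed, 20, C, 23, x3), (Zed, 20, C, 29, x3), (Zed, 20, C, 34, law), (Zed, 20, C, 37, cs), (Zed, 20, D, 1, eng), (Zed, 20, D, 23, x3), (Zed, 20, D, 29, x3), (Zed, 20, D, 34, law), (Zed, 20, D, 37, cs), (Zed, 20, F, 1, eng), (Zed, 20, F, 23, x3), (Zed, 20, F, 29, x3), (Zed, 20, F, 34, law), (Zed, 20, F, 37, cs)}
Selection sname = Zed: {(Zed, 17, A, 1, eng), (Zed, 17, A, 23, x3), (Zed, 17, A, 29, x3), (Zed, 17, A, 34, law), (Zed, 17, A, 37, cs), (Zed, 17, B, 1, eng), (Zed, 17, B, 23, x3), (Zed, 17, B, 29, x3), (Zed, 17, B, 34, law), (Zed, 17, B, 37, cs), (Zed, 17, C, 1, eng), (Zed, 17, C, 23, x3), (Zed, 17, C, 29, x3), (Zed, 17, C, 34, law), (Zed, 17, C, 37, cs), (Zed, 17, D, 1, eng), (Zed, 17, D, 23, x3), (Zed, 17, D, 29, x3), (Zed, 17, D, 34, law), (Zed, 17, D, 37, cs), (Zed, 17, F, 1, eng), (Zed, 17, F, 23, x3), (Zed, 17, F, 29, x3), (Zed, 17, F, 34, law), (Zed, 17, F, 37, cs), (Zed, 20, A, 1, eng), (Zed, 20, A, 23, x3), (Zed, 20, A, 29, x3), (Zed, 20, A, 34, law), (Zed, 20, A, 37, cs), (Zed, 20, B, 1, eng), (Zed, 20, B, 23, x3), (Zed, 20, B, 29, x3), (Zed, 20, B, 34, law), (Zed, 20, B, 37, cs), (Zed, 20, C, 1, eng), (Zed, 20, C, 23, x3), (Zed, 20, C, 29, x3), (Zed, 20, C, 34, law), (Zed, 20, C, 37, cs), (Zed, 20, D, 1, eng), (Zed, 20, D, 23, x3), (Zed, 20, D, 29, x3), (Zed, 20, D, 34, law), (Zed, 20, D, 37, cs), (Zed, 20, F, 1, eng), (Zed, 20, F, 23, x3), (Zed, 20, F, 29, x3), (Zed, 20, F, 34, law), (Zed, 20, F, 37, cs)}
π[cid, sname, sid, grade]: project onto (cid, sname, sid, grade) (25 duplicate(s) eliminated) → {(cs, Zed, 37, A), (cs, Zed, 37, B), (cs, Zed, 37, C), (cs, Zed, 37, D), (cs, Zed, 37, F), (eng, Zed, 1, A), (eng, Zed, 1, B), (eng, Zed, 1, C), (eng, Zed, 1, D), (eng, Zed, 1, F), (law, Zed, 34, A), (law, Zed, 34, B), (law, Zed, 34, C), (law, Zed, 34, D), (law, Zed, 34, F), (x3, Zed, 23, A), (x3, Zed, 23, B), (x3, Zed, 23, C), (x3, Zed, 23, D), (x3, Zed, 23, F), (x3, Zed, 29, A), (x3, Zed, 29, B), (x3, Zed, 29, C), (x3, Zed, 29, D), (x3, Zed, 29, F)}
Selection grade = D: {(cs, Zed, 37, D), (eng, Zed, 1, D), (law, Zed, 34, D), (x3, Zed, 23, D), (x3, Zed, 29, D)}
π[sname, grade, cid]: project onto (sname, grade, cid) (1 duplicate(s) eliminated) → {(Zed, D, cs), (Zed, D, eng), (Zed, D, law), (Zed, D, x3)}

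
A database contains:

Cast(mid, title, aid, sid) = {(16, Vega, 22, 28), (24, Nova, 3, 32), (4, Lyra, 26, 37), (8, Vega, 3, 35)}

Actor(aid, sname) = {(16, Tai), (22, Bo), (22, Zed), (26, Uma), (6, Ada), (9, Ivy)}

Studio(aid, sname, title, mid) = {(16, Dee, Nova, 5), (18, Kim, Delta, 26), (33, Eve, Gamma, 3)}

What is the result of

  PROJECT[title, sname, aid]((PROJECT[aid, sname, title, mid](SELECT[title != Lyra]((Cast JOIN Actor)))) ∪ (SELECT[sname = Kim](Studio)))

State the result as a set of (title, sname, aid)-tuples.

{(Delta, Kim, 18), (Vega, Bo, 22), (Vega, Zed, 22)}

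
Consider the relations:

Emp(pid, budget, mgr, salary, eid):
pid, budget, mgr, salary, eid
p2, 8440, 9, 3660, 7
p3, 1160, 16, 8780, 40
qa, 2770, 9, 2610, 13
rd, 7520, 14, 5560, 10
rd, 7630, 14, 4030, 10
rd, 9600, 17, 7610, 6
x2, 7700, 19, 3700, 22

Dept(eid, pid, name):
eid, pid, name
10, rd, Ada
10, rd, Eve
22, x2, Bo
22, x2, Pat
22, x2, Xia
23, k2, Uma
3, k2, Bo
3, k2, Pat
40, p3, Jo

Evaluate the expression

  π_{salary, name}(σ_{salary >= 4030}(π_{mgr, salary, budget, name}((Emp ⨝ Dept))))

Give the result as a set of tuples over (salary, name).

{(4030, Ada), (4030, Eve), (5560, Ada), (5560, Eve), (8780, Jo)}

Natural join on pid, eid: {(p3, 1160, 16, 8780, 40, Jo), (rd, 7520, 14, 5560, 10, Ada), (rd, 7520, 14, 5560, 10, Eve), (rd, 7630, 14, 4030, 10, Ada), (rd, 7630, 14, 4030, 10, Eve), (x2, 7700, 19, 3700, 22, Bo), (x2, 7700, 19, 3700, 22, Pat), (x2, 7700, 19, 3700, 22, Xia)}
π_{mgr, salary, budget, name} gives {(14, 4030, 7630, Ada), (14, 4030, 7630, Eve), (14, 5560, 7520, Ada), (14, 5560, 7520, Eve), (16, 8780, 1160, Jo), (19, 3700, 7700, Bo), (19, 3700, 7700, Pat), (19, 3700, 7700, Xia)}.
σ[salary >= 4030]: keep tuples satisfying salary >= 4030 → {(14, 4030, 7630, Ada), (14, 4030, 7630, Eve), (14, 5560, 7520, Ada), (14, 5560, 7520, Eve), (16, 8780, 1160, Jo)}
π_{salary, name} gives {(4030, Ada), (4030, Eve), (5560, Ada), (5560, Eve), (8780, Jo)}.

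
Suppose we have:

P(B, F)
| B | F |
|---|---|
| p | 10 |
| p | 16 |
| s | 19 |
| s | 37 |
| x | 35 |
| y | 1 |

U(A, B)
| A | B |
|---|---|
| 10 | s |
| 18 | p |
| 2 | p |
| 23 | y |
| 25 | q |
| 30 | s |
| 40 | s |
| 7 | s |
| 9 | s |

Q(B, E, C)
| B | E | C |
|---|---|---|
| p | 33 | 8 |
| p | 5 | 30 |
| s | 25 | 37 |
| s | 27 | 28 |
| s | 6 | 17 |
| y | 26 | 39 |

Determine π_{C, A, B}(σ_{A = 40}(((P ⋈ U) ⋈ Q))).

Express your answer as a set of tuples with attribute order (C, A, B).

Joining P and U on B yields {(p, 10, 18), (p, 10, 2), (p, 16, 18), (p, 16, 2), (s, 19, 10), (s, 19, 30), (s, 19, 40), (s, 19, 7), (s, 19, 9), (s, 37, 10), (s, 37, 30), (s, 37, 40), (s, 37, 7), (s, 37, 9), (y, 1, 23)}.
Joining (P ⋈ U) and Q on B yields {(p, 10, 18, 33, 8), (p, 10, 18, 5, 30), (p, 10, 2, 33, 8), (p, 10, 2, 5, 30), (p, 16, 18, 33, 8), (p, 16, 18, 5, 30), (p, 16, 2, 33, 8), (p, 16, 2, 5, 30), (s, 19, 10, 25, 37), (s, 19, 10, 27, 28), (s, 19, 10, 6, 17), (s, 19, 30, 25, 37), (s, 19, 30, 27, 28), (s, 19, 30, 6, 17), (s, 19, 40, 25, 37), (s, 19, 40, 27, 28), (s, 19, 40, 6, 17), (s, 19, 7, 25, 37), (s, 19, 7, 27, 28), (s, 19, 7, 6, 17), (s, 19, 9, 25, 37), (s, 19, 9, 27, 28), (s, 19, 9, 6, 17), (s, 37, 10, 25, 37), (s, 37, 10, 27, 28), (s, 37, 10, 6, 17), (s, 37, 30, 25, 37), (s, 37, 30, 27, 28), (s, 37, 30, 6, 17), (s, 37, 40, 25, 37), (s, 37, 40, 27, 28), (s, 37, 40, 6, 17), (s, 37, 7, 25, 37), (s, 37, 7, 27, 28), (s, 37, 7, 6, 17), (s, 37, 9, 25, 37), (s, 37, 9, 27, 28), (s, 37, 9, 6, 17), (y, 1, 23, 26, 39)}.
Apply σ_{A = 40}; surviving tuples: {(s, 19, 40, 25, 37), (s, 19, 40, 27, 28), (s, 19, 40, 6, 17), (s, 37, 40, 25, 37), (s, 37, 40, 27, 28), (s, 37, 40, 6, 17)}
Projecting to C, A, B (3 duplicate(s) eliminated): {(17, 40, s), (28, 40, s), (37, 40, s)}

{(17, 40, s), (28, 40, s), (37, 40, s)}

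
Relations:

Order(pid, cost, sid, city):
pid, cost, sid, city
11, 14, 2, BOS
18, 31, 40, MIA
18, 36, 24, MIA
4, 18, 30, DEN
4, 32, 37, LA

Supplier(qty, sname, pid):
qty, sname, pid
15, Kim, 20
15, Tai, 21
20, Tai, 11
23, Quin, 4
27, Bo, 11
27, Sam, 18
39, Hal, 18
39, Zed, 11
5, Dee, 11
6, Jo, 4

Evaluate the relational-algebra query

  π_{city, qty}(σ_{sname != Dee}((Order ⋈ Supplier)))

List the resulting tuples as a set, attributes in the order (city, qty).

Order ⋈ Supplier (natural join on pid): {(11, 14, 2, BOS, 20, Tai), (11, 14, 2, BOS, 27, Bo), (11, 14, 2, BOS, 39, Zed), (11, 14, 2, BOS, 5, Dee), (18, 31, 40, MIA, 27, Sam), (18, 31, 40, MIA, 39, Hal), (18, 36, 24, MIA, 27, Sam), (18, 36, 24, MIA, 39, Hal), (4, 18, 30, DEN, 23, Quin), (4, 18, 30, DEN, 6, Jo), (4, 32, 37, LA, 23, Quin), (4, 32, 37, LA, 6, Jo)}
σ[sname != Dee]: keep tuples satisfying sname != Dee → {(11, 14, 2, BOS, 20, Tai), (11, 14, 2, BOS, 27, Bo), (11, 14, 2, BOS, 39, Zed), (18, 31, 40, MIA, 27, Sam), (18, 31, 40, MIA, 39, Hal), (18, 36, 24, MIA, 27, Sam), (18, 36, 24, MIA, 39, Hal), (4, 18, 30, DEN, 23, Quin), (4, 18, 30, DEN, 6, Jo), (4, 32, 37, LA, 23, Quin), (4, 32, 37, LA, 6, Jo)}
π[city, qty]: project onto (city, qty) (2 duplicate(s) eliminated) → {(BOS, 20), (BOS, 27), (BOS, 39), (DEN, 23), (DEN, 6), (LA, 23), (LA, 6), (MIA, 27), (MIA, 39)}

{(BOS, 20), (BOS, 27), (BOS, 39), (DEN, 23), (DEN, 6), (LA, 23), (LA, 6), (MIA, 27), (MIA, 39)}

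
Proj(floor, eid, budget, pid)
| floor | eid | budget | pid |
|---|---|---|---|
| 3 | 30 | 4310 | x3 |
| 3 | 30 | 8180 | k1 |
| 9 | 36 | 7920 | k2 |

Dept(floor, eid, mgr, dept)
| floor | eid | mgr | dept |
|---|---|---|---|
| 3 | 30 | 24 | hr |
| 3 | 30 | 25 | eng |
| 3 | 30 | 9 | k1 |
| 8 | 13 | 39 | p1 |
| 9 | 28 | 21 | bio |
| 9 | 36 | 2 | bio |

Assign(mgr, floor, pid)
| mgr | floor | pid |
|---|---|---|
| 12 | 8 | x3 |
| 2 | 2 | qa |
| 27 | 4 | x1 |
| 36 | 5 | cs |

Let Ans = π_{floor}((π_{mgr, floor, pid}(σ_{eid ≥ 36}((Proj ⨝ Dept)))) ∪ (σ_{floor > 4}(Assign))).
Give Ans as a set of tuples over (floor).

Natural join on floor, eid: {(3, 30, 4310, x3, 24, hr), (3, 30, 4310, x3, 25, eng), (3, 30, 4310, x3, 9, k1), (3, 30, 8180, k1, 24, hr), (3, 30, 8180, k1, 25, eng), (3, 30, 8180, k1, 9, k1), (9, 36, 7920, k2, 2, bio)}
Selection eid ≥ 36: {(9, 36, 7920, k2, 2, bio)}
Projecting to mgr, floor, pid: {(2, 9, k2)}
Selection floor > 4: {(12, 8, x3), (36, 5, cs)}
Taking the union: {(12, 8, x3), (2, 9, k2), (36, 5, cs)}
Projecting to floor: {5, 8, 9}

{5, 8, 9}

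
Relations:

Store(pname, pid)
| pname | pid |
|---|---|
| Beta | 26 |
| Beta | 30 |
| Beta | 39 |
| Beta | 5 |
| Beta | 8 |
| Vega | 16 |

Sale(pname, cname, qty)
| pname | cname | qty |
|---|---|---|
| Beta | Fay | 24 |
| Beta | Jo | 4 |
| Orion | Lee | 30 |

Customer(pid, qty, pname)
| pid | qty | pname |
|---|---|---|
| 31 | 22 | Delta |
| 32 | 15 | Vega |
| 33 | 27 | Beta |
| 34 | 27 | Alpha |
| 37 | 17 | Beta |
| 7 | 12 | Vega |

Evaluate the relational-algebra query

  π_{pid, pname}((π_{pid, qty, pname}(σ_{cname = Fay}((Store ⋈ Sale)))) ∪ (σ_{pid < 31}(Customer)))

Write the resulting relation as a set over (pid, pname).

Natural join on pname: {(Beta, 26, Fay, 24), (Beta, 26, Jo, 4), (Beta, 30, Fay, 24), (Beta, 30, Jo, 4), (Beta, 39, Fay, 24), (Beta, 39, Jo, 4), (Beta, 5, Fay, 24), (Beta, 5, Jo, 4), (Beta, 8, Fay, 24), (Beta, 8, Jo, 4)}
σ[cname = Fay]: keep tuples satisfying cname = Fay → {(Beta, 26, Fay, 24), (Beta, 30, Fay, 24), (Beta, 39, Fay, 24), (Beta, 5, Fay, 24), (Beta, 8, Fay, 24)}
Keep only column(s) pid, qty, pname: {(26, 24, Beta), (30, 24, Beta), (39, 24, Beta), (5, 24, Beta), (8, 24, Beta)}
σ[pid < 31]: keep tuples satisfying pid < 31 → {(7, 12, Vega)}
Taking the union: {(26, 24, Beta), (30, 24, Beta), (39, 24, Beta), (5, 24, Beta), (7, 12, Vega), (8, 24, Beta)}
Keep only column(s) pid, pname: {(26, Beta), (30, Beta), (39, Beta), (5, Beta), (7, Vega), (8, Beta)}

{(26, Beta), (30, Beta), (39, Beta), (5, Beta), (7, Vega), (8, Beta)}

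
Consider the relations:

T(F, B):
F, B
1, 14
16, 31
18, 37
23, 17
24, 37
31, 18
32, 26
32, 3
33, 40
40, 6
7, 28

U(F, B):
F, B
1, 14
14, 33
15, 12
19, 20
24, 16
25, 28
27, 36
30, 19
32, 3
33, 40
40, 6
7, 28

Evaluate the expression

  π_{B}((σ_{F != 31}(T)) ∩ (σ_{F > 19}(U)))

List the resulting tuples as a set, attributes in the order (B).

{3, 40, 6}

σ[F != 31]: keep tuples satisfying F != 31 → {(1, 14), (16, 31), (18, 37), (23, 17), (24, 37), (32, 26), (32, 3), (33, 40), (40, 6), (7, 28)}
σ[F > 19]: keep tuples satisfying F > 19 → {(24, 16), (25, 28), (27, 36), (30, 19), (32, 3), (33, 40), (40, 6)}
Set intersection of the two operands is {(32, 3), (33, 40), (40, 6)}.
π[B]: project onto (B) → {3, 40, 6}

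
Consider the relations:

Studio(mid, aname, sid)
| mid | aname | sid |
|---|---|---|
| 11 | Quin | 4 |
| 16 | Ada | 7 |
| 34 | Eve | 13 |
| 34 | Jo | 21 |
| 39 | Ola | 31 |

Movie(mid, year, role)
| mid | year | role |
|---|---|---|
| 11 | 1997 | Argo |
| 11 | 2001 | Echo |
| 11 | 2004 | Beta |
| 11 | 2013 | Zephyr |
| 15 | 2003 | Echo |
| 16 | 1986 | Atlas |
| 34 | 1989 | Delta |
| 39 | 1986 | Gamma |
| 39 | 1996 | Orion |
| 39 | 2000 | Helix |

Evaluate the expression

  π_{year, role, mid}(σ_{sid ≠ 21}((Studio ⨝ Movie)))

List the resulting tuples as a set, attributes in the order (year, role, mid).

Studio ⋈ Movie (natural join on mid): {(11, Quin, 4, 1997, Argo), (11, Quin, 4, 2001, Echo), (11, Quin, 4, 2004, Beta), (11, Quin, 4, 2013, Zephyr), (16, Ada, 7, 1986, Atlas), (34, Eve, 13, 1989, Delta), (34, Jo, 21, 1989, Delta), (39, Ola, 31, 1986, Gamma), (39, Ola, 31, 1996, Orion), (39, Ola, 31, 2000, Helix)}
Selection sid ≠ 21: {(11, Quin, 4, 1997, Argo), (11, Quin, 4, 2001, Echo), (11, Quin, 4, 2004, Beta), (11, Quin, 4, 2013, Zephyr), (16, Ada, 7, 1986, Atlas), (34, Eve, 13, 1989, Delta), (39, Ola, 31, 1986, Gamma), (39, Ola, 31, 1996, Orion), (39, Ola, 31, 2000, Helix)}
Keep only column(s) year, role, mid: {(1986, Atlas, 16), (1986, Gamma, 39), (1989, Delta, 34), (1996, Orion, 39), (1997, Argo, 11), (2000, Helix, 39), (2001, Echo, 11), (2004, Beta, 11), (2013, Zephyr, 11)}

{(1986, Atlas, 16), (1986, Gamma, 39), (1989, Delta, 34), (1996, Orion, 39), (1997, Argo, 11), (2000, Helix, 39), (2001, Echo, 11), (2004, Beta, 11), (2013, Zephyr, 11)}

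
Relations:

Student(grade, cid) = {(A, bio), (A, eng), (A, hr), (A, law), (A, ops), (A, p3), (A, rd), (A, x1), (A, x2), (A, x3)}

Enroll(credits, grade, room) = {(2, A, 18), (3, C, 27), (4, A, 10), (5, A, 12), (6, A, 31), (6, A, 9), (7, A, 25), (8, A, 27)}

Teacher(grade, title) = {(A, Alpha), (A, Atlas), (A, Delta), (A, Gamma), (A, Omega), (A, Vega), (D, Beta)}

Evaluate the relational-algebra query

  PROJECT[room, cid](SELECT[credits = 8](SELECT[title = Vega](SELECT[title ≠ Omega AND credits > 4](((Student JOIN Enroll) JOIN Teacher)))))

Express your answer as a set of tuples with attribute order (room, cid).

{(27, bio), (27, eng), (27, hr), (27, law), (27, ops), (27, p3), (27, rd), (27, x1), (27, x2), (27, x3)}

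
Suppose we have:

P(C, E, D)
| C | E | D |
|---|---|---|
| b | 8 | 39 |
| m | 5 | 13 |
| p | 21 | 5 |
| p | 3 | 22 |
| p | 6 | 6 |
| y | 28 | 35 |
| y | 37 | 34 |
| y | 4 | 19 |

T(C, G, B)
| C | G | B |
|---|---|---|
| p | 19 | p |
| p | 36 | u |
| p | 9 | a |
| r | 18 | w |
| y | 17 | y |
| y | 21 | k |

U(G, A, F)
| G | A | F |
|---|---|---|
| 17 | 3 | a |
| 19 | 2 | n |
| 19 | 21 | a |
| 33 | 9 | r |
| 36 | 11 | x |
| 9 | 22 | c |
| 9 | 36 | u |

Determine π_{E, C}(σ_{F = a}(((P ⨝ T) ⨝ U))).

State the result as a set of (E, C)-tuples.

Joining P and T on C yields {(p, 21, 5, 19, p), (p, 21, 5, 36, u), (p, 21, 5, 9, a), (p, 3, 22, 19, p), (p, 3, 22, 36, u), (p, 3, 22, 9, a), (p, 6, 6, 19, p), (p, 6, 6, 36, u), (p, 6, 6, 9, a), (y, 28, 35, 17, y), (y, 28, 35, 21, k), (y, 37, 34, 17, y), (y, 37, 34, 21, k), (y, 4, 19, 17, y), (y, 4, 19, 21, k)}.
Joining (P ⨝ T) and U on G yields {(p, 21, 5, 19, p, 2, n), (p, 21, 5, 19, p, 21, a), (p, 21, 5, 36, u, 11, x), (p, 21, 5, 9, a, 22, c), (p, 21, 5, 9, a, 36, u), (p, 3, 22, 19, p, 2, n), (p, 3, 22, 19, p, 21, a), (p, 3, 22, 36, u, 11, x), (p, 3, 22, 9, a, 22, c), (p, 3, 22, 9, a, 36, u), (p, 6, 6, 19, p, 2, n), (p, 6, 6, 19, p, 21, a), (p, 6, 6, 36, u, 11, x), (p, 6, 6, 9, a, 22, c), (p, 6, 6, 9, a, 36, u), (y, 28, 35, 17, y, 3, a), (y, 37, 34, 17, y, 3, a), (y, 4, 19, 17, y, 3, a)}.
Filtering on F = a leaves {(p, 21, 5, 19, p, 21, a), (p, 3, 22, 19, p, 21, a), (p, 6, 6, 19, p, 21, a), (y, 28, 35, 17, y, 3, a), (y, 37, 34, 17, y, 3, a), (y, 4, 19, 17, y, 3, a)}.
π_{E, C} gives {(21, p), (28, y), (3, p), (37, y), (4, y), (6, p)}.

{(21, p), (28, y), (3, p), (37, y), (4, y), (6, p)}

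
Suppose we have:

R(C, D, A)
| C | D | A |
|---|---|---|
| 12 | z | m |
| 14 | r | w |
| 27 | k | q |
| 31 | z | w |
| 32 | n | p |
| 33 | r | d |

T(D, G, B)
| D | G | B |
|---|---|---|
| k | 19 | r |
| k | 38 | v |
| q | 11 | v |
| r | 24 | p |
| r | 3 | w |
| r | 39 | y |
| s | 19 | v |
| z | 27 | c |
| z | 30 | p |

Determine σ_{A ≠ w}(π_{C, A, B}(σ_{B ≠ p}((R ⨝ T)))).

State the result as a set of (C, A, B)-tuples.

{(12, m, c), (27, q, r), (27, q, v), (33, d, w), (33, d, y)}

R ⋈ T (natural join on D): {(12, z, m, 27, c), (12, z, m, 30, p), (14, r, w, 24, p), (14, r, w, 3, w), (14, r, w, 39, y), (27, k, q, 19, r), (27, k, q, 38, v), (31, z, w, 27, c), (31, z, w, 30, p), (33, r, d, 24, p), (33, r, d, 3, w), (33, r, d, 39, y)}
σ[B ≠ p]: keep tuples satisfying B ≠ p → {(12, z, m, 27, c), (14, r, w, 3, w), (14, r, w, 39, y), (27, k, q, 19, r), (27, k, q, 38, v), (31, z, w, 27, c), (33, r, d, 3, w), (33, r, d, 39, y)}
Keep only column(s) C, A, B: {(12, m, c), (14, w, w), (14, w, y), (27, q, r), (27, q, v), (31, w, c), (33, d, w), (33, d, y)}
σ[A ≠ w]: keep tuples satisfying A ≠ w → {(12, m, c), (27, q, r), (27, q, v), (33, d, w), (33, d, y)}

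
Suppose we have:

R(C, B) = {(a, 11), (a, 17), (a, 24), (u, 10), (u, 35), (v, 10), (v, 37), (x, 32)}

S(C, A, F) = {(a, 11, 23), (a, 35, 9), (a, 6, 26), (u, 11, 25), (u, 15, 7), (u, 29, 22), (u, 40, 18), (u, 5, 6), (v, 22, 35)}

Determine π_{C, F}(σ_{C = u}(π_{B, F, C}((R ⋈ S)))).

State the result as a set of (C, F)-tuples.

R ⋈ S (natural join on C): {(a, 11, 11, 23), (a, 11, 35, 9), (a, 11, 6, 26), (a, 17, 11, 23), (a, 17, 35, 9), (a, 17, 6, 26), (a, 24, 11, 23), (a, 24, 35, 9), (a, 24, 6, 26), (u, 10, 11, 25), (u, 10, 15, 7), (u, 10, 29, 22), (u, 10, 40, 18), (u, 10, 5, 6), (u, 35, 11, 25), (u, 35, 15, 7), (u, 35, 29, 22), (u, 35, 40, 18), (u, 35, 5, 6), (v, 10, 22, 35), (v, 37, 22, 35)}
Keep only column(s) B, F, C: {(10, 18, u), (10, 22, u), (10, 25, u), (10, 35, v), (10, 6, u), (10, 7, u), (11, 23, a), (11, 26, a), (11, 9, a), (17, 23, a), (17, 26, a), (17, 9, a), (24, 23, a), (24, 26, a), (24, 9, a), (35, 18, u), (35, 22, u), (35, 25, u), (35, 6, u), (35, 7, u), (37, 35, v)}
Apply σ_{C = u}; surviving tuples: {(10, 18, u), (10, 22, u), (10, 25, u), (10, 6, u), (10, 7, u), (35, 18, u), (35, 22, u), (35, 25, u), (35, 6, u), (35, 7, u)}
Keep only column(s) C, F (5 duplicate(s) eliminated): {(u, 18), (u, 22), (u, 25), (u, 6), (u, 7)}

{(u, 18), (u, 22), (u, 25), (u, 6), (u, 7)}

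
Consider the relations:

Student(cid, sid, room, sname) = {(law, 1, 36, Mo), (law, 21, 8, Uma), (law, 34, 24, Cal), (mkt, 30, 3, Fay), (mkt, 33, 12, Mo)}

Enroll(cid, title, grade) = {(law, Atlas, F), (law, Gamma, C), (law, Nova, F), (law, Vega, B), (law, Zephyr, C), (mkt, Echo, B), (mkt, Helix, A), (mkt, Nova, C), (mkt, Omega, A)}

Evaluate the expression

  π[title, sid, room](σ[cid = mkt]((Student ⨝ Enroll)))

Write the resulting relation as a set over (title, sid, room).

Student ⋈ Enroll (natural join on cid): {(law, 1, 36, Mo, Atlas, F), (law, 1, 36, Mo, Gamma, C), (law, 1, 36, Mo, Nova, F), (law, 1, 36, Mo, Vega, B), (law, 1, 36, Mo, Zephyr, C), (law, 21, 8, Uma, Atlas, F), (law, 21, 8, Uma, Gamma, C), (law, 21, 8, Uma, Nova, F), (law, 21, 8, Uma, Vega, B), (law, 21, 8, Uma, Zephyr, C), (law, 34, 24, Cal, Atlas, F), (law, 34, 24, Cal, Gamma, C), (law, 34, 24, Cal, Nova, F), (law, 34, 24, Cal, Vega, B), (law, 34, 24, Cal, Zephyr, C), (mkt, 30, 3, Fay, Echo, B), (mkt, 30, 3, Fay, Helix, A), (mkt, 30, 3, Fay, Nova, C), (mkt, 30, 3, Fay, Omega, A), (mkt, 33, 12, Mo, Echo, B), (mkt, 33, 12, Mo, Helix, A), (mkt, 33, 12, Mo, Nova, C), (mkt, 33, 12, Mo, Omega, A)}
Filtering on cid = mkt leaves {(mkt, 30, 3, Fay, Echo, B), (mkt, 30, 3, Fay, Helix, A), (mkt, 30, 3, Fay, Nova, C), (mkt, 30, 3, Fay, Omega, A), (mkt, 33, 12, Mo, Echo, B), (mkt, 33, 12, Mo, Helix, A), (mkt, 33, 12, Mo, Nova, C), (mkt, 33, 12, Mo, Omega, A)}.
Keep only column(s) title, sid, room: {(Echo, 30, 3), (Echo, 33, 12), (Helix, 30, 3), (Helix, 33, 12), (Nova, 30, 3), (Nova, 33, 12), (Omega, 30, 3), (Omega, 33, 12)}

{(Echo, 30, 3), (Echo, 33, 12), (Helix, 30, 3), (Helix, 33, 12), (Nova, 30, 3), (Nova, 33, 12), (Omega, 30, 3), (Omega, 33, 12)}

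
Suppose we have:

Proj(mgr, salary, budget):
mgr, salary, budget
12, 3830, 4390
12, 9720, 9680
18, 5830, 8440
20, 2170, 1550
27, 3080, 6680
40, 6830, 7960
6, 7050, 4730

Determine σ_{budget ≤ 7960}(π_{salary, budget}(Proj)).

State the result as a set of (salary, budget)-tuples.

Keep only column(s) salary, budget: {(2170, 1550), (3080, 6680), (3830, 4390), (5830, 8440), (6830, 7960), (7050, 4730), (9720, 9680)}
Selection budget ≤ 7960: {(2170, 1550), (3080, 6680), (3830, 4390), (6830, 7960), (7050, 4730)}

{(2170, 1550), (3080, 6680), (3830, 4390), (6830, 7960), (7050, 4730)}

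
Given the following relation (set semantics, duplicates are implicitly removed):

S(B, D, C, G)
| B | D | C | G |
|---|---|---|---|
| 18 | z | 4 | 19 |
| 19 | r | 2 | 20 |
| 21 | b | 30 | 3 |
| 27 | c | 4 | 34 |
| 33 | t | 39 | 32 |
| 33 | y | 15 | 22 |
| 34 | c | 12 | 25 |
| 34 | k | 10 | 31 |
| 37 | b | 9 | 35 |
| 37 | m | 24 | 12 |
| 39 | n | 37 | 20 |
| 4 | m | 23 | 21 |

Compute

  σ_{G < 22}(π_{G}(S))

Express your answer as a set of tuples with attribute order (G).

π[G]: project onto (G) (1 duplicate(s) eliminated) → {12, 19, 20, 21, 22, 25, 3, 31, 32, 34, 35}
Filtering on G < 22 leaves {12, 19, 20, 21, 3}.

{12, 19, 20, 21, 3}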